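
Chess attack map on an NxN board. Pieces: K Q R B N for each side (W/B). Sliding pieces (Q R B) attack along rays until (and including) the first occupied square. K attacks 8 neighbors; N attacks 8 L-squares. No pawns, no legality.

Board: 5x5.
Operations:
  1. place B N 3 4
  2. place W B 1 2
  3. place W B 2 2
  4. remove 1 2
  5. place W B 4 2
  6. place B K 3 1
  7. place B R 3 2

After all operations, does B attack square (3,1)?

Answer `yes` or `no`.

Op 1: place BN@(3,4)
Op 2: place WB@(1,2)
Op 3: place WB@(2,2)
Op 4: remove (1,2)
Op 5: place WB@(4,2)
Op 6: place BK@(3,1)
Op 7: place BR@(3,2)
Per-piece attacks for B:
  BK@(3,1): attacks (3,2) (3,0) (4,1) (2,1) (4,2) (4,0) (2,2) (2,0)
  BR@(3,2): attacks (3,3) (3,4) (3,1) (4,2) (2,2) [ray(0,1) blocked at (3,4); ray(0,-1) blocked at (3,1); ray(1,0) blocked at (4,2); ray(-1,0) blocked at (2,2)]
  BN@(3,4): attacks (4,2) (2,2) (1,3)
B attacks (3,1): yes

Answer: yes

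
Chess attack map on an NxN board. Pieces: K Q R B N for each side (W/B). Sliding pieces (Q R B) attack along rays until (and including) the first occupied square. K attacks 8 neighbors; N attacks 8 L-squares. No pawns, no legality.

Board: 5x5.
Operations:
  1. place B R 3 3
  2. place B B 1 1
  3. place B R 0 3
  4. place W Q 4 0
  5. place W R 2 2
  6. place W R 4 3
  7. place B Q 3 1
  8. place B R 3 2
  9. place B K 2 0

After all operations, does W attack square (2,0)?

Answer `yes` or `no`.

Op 1: place BR@(3,3)
Op 2: place BB@(1,1)
Op 3: place BR@(0,3)
Op 4: place WQ@(4,0)
Op 5: place WR@(2,2)
Op 6: place WR@(4,3)
Op 7: place BQ@(3,1)
Op 8: place BR@(3,2)
Op 9: place BK@(2,0)
Per-piece attacks for W:
  WR@(2,2): attacks (2,3) (2,4) (2,1) (2,0) (3,2) (1,2) (0,2) [ray(0,-1) blocked at (2,0); ray(1,0) blocked at (3,2)]
  WQ@(4,0): attacks (4,1) (4,2) (4,3) (3,0) (2,0) (3,1) [ray(0,1) blocked at (4,3); ray(-1,0) blocked at (2,0); ray(-1,1) blocked at (3,1)]
  WR@(4,3): attacks (4,4) (4,2) (4,1) (4,0) (3,3) [ray(0,-1) blocked at (4,0); ray(-1,0) blocked at (3,3)]
W attacks (2,0): yes

Answer: yes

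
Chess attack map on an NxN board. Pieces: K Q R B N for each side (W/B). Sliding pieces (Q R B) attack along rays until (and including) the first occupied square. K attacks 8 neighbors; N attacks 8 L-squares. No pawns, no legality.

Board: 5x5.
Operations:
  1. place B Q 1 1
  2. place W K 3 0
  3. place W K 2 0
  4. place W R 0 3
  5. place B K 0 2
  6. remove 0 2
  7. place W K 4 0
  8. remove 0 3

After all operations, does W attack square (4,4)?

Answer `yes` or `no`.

Op 1: place BQ@(1,1)
Op 2: place WK@(3,0)
Op 3: place WK@(2,0)
Op 4: place WR@(0,3)
Op 5: place BK@(0,2)
Op 6: remove (0,2)
Op 7: place WK@(4,0)
Op 8: remove (0,3)
Per-piece attacks for W:
  WK@(2,0): attacks (2,1) (3,0) (1,0) (3,1) (1,1)
  WK@(3,0): attacks (3,1) (4,0) (2,0) (4,1) (2,1)
  WK@(4,0): attacks (4,1) (3,0) (3,1)
W attacks (4,4): no

Answer: no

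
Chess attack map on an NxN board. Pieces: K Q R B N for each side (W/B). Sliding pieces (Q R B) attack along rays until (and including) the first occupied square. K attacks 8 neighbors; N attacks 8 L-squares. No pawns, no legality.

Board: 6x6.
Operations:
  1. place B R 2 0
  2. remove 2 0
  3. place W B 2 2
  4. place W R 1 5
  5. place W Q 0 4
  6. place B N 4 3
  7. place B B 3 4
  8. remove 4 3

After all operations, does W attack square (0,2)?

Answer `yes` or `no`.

Op 1: place BR@(2,0)
Op 2: remove (2,0)
Op 3: place WB@(2,2)
Op 4: place WR@(1,5)
Op 5: place WQ@(0,4)
Op 6: place BN@(4,3)
Op 7: place BB@(3,4)
Op 8: remove (4,3)
Per-piece attacks for W:
  WQ@(0,4): attacks (0,5) (0,3) (0,2) (0,1) (0,0) (1,4) (2,4) (3,4) (1,5) (1,3) (2,2) [ray(1,0) blocked at (3,4); ray(1,1) blocked at (1,5); ray(1,-1) blocked at (2,2)]
  WR@(1,5): attacks (1,4) (1,3) (1,2) (1,1) (1,0) (2,5) (3,5) (4,5) (5,5) (0,5)
  WB@(2,2): attacks (3,3) (4,4) (5,5) (3,1) (4,0) (1,3) (0,4) (1,1) (0,0) [ray(-1,1) blocked at (0,4)]
W attacks (0,2): yes

Answer: yes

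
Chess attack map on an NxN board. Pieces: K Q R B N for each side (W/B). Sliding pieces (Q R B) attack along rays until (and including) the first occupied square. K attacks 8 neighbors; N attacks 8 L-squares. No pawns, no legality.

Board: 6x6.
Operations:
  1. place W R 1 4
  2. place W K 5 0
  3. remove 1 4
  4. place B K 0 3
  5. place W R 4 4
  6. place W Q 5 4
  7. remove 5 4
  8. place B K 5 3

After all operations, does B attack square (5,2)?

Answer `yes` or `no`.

Op 1: place WR@(1,4)
Op 2: place WK@(5,0)
Op 3: remove (1,4)
Op 4: place BK@(0,3)
Op 5: place WR@(4,4)
Op 6: place WQ@(5,4)
Op 7: remove (5,4)
Op 8: place BK@(5,3)
Per-piece attacks for B:
  BK@(0,3): attacks (0,4) (0,2) (1,3) (1,4) (1,2)
  BK@(5,3): attacks (5,4) (5,2) (4,3) (4,4) (4,2)
B attacks (5,2): yes

Answer: yes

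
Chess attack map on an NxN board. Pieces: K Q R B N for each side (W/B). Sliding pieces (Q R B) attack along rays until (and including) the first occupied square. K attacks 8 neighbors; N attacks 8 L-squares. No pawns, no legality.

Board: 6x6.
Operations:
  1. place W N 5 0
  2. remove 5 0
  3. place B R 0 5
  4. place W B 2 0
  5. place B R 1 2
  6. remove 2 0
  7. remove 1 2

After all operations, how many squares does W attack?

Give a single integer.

Op 1: place WN@(5,0)
Op 2: remove (5,0)
Op 3: place BR@(0,5)
Op 4: place WB@(2,0)
Op 5: place BR@(1,2)
Op 6: remove (2,0)
Op 7: remove (1,2)
Per-piece attacks for W:
Union (0 distinct): (none)

Answer: 0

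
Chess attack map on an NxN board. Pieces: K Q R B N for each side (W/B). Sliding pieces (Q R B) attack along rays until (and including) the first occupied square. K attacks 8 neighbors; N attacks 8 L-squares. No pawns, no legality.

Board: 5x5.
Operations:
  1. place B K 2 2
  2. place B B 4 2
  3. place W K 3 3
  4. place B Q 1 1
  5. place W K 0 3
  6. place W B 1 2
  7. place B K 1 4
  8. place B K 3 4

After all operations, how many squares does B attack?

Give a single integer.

Answer: 20

Derivation:
Op 1: place BK@(2,2)
Op 2: place BB@(4,2)
Op 3: place WK@(3,3)
Op 4: place BQ@(1,1)
Op 5: place WK@(0,3)
Op 6: place WB@(1,2)
Op 7: place BK@(1,4)
Op 8: place BK@(3,4)
Per-piece attacks for B:
  BQ@(1,1): attacks (1,2) (1,0) (2,1) (3,1) (4,1) (0,1) (2,2) (2,0) (0,2) (0,0) [ray(0,1) blocked at (1,2); ray(1,1) blocked at (2,2)]
  BK@(1,4): attacks (1,3) (2,4) (0,4) (2,3) (0,3)
  BK@(2,2): attacks (2,3) (2,1) (3,2) (1,2) (3,3) (3,1) (1,3) (1,1)
  BK@(3,4): attacks (3,3) (4,4) (2,4) (4,3) (2,3)
  BB@(4,2): attacks (3,3) (3,1) (2,0) [ray(-1,1) blocked at (3,3)]
Union (20 distinct): (0,0) (0,1) (0,2) (0,3) (0,4) (1,0) (1,1) (1,2) (1,3) (2,0) (2,1) (2,2) (2,3) (2,4) (3,1) (3,2) (3,3) (4,1) (4,3) (4,4)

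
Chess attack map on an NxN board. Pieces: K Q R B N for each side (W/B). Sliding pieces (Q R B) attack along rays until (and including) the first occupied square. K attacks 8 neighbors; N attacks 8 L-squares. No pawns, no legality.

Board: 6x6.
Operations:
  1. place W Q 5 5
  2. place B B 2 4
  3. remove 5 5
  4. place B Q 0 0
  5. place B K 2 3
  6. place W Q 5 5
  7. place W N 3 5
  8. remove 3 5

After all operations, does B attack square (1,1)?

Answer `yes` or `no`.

Op 1: place WQ@(5,5)
Op 2: place BB@(2,4)
Op 3: remove (5,5)
Op 4: place BQ@(0,0)
Op 5: place BK@(2,3)
Op 6: place WQ@(5,5)
Op 7: place WN@(3,5)
Op 8: remove (3,5)
Per-piece attacks for B:
  BQ@(0,0): attacks (0,1) (0,2) (0,3) (0,4) (0,5) (1,0) (2,0) (3,0) (4,0) (5,0) (1,1) (2,2) (3,3) (4,4) (5,5) [ray(1,1) blocked at (5,5)]
  BK@(2,3): attacks (2,4) (2,2) (3,3) (1,3) (3,4) (3,2) (1,4) (1,2)
  BB@(2,4): attacks (3,5) (3,3) (4,2) (5,1) (1,5) (1,3) (0,2)
B attacks (1,1): yes

Answer: yes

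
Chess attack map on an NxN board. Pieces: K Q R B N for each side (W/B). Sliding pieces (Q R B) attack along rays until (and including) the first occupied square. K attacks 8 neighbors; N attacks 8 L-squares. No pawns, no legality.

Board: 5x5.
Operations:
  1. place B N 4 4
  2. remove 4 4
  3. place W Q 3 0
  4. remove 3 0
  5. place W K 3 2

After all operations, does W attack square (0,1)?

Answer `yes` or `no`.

Op 1: place BN@(4,4)
Op 2: remove (4,4)
Op 3: place WQ@(3,0)
Op 4: remove (3,0)
Op 5: place WK@(3,2)
Per-piece attacks for W:
  WK@(3,2): attacks (3,3) (3,1) (4,2) (2,2) (4,3) (4,1) (2,3) (2,1)
W attacks (0,1): no

Answer: no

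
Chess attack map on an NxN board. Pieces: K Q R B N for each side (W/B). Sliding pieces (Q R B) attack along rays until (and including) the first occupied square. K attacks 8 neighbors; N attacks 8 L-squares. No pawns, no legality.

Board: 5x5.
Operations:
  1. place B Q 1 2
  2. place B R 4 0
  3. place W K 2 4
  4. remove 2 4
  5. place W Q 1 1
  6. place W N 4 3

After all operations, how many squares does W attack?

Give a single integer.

Op 1: place BQ@(1,2)
Op 2: place BR@(4,0)
Op 3: place WK@(2,4)
Op 4: remove (2,4)
Op 5: place WQ@(1,1)
Op 6: place WN@(4,3)
Per-piece attacks for W:
  WQ@(1,1): attacks (1,2) (1,0) (2,1) (3,1) (4,1) (0,1) (2,2) (3,3) (4,4) (2,0) (0,2) (0,0) [ray(0,1) blocked at (1,2)]
  WN@(4,3): attacks (2,4) (3,1) (2,2)
Union (13 distinct): (0,0) (0,1) (0,2) (1,0) (1,2) (2,0) (2,1) (2,2) (2,4) (3,1) (3,3) (4,1) (4,4)

Answer: 13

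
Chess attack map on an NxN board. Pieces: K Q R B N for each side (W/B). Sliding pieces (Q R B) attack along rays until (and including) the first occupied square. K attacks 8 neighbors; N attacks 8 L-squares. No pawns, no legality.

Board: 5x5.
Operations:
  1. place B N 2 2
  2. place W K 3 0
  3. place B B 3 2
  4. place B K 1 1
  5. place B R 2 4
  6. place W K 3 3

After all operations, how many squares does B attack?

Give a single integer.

Answer: 17

Derivation:
Op 1: place BN@(2,2)
Op 2: place WK@(3,0)
Op 3: place BB@(3,2)
Op 4: place BK@(1,1)
Op 5: place BR@(2,4)
Op 6: place WK@(3,3)
Per-piece attacks for B:
  BK@(1,1): attacks (1,2) (1,0) (2,1) (0,1) (2,2) (2,0) (0,2) (0,0)
  BN@(2,2): attacks (3,4) (4,3) (1,4) (0,3) (3,0) (4,1) (1,0) (0,1)
  BR@(2,4): attacks (2,3) (2,2) (3,4) (4,4) (1,4) (0,4) [ray(0,-1) blocked at (2,2)]
  BB@(3,2): attacks (4,3) (4,1) (2,3) (1,4) (2,1) (1,0)
Union (17 distinct): (0,0) (0,1) (0,2) (0,3) (0,4) (1,0) (1,2) (1,4) (2,0) (2,1) (2,2) (2,3) (3,0) (3,4) (4,1) (4,3) (4,4)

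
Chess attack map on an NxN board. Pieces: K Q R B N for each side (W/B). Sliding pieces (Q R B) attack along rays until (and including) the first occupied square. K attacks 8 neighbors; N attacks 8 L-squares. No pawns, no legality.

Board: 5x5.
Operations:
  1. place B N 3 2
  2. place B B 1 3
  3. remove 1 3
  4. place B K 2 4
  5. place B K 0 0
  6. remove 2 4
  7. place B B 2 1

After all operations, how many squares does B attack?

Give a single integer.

Op 1: place BN@(3,2)
Op 2: place BB@(1,3)
Op 3: remove (1,3)
Op 4: place BK@(2,4)
Op 5: place BK@(0,0)
Op 6: remove (2,4)
Op 7: place BB@(2,1)
Per-piece attacks for B:
  BK@(0,0): attacks (0,1) (1,0) (1,1)
  BB@(2,1): attacks (3,2) (3,0) (1,2) (0,3) (1,0) [ray(1,1) blocked at (3,2)]
  BN@(3,2): attacks (4,4) (2,4) (1,3) (4,0) (2,0) (1,1)
Union (12 distinct): (0,1) (0,3) (1,0) (1,1) (1,2) (1,3) (2,0) (2,4) (3,0) (3,2) (4,0) (4,4)

Answer: 12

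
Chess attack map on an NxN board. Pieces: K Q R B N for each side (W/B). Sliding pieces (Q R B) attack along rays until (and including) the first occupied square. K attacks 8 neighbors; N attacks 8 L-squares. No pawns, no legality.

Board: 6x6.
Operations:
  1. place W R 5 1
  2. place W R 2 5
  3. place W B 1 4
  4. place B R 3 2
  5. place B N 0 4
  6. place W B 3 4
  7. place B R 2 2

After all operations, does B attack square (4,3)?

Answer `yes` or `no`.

Answer: no

Derivation:
Op 1: place WR@(5,1)
Op 2: place WR@(2,5)
Op 3: place WB@(1,4)
Op 4: place BR@(3,2)
Op 5: place BN@(0,4)
Op 6: place WB@(3,4)
Op 7: place BR@(2,2)
Per-piece attacks for B:
  BN@(0,4): attacks (2,5) (1,2) (2,3)
  BR@(2,2): attacks (2,3) (2,4) (2,5) (2,1) (2,0) (3,2) (1,2) (0,2) [ray(0,1) blocked at (2,5); ray(1,0) blocked at (3,2)]
  BR@(3,2): attacks (3,3) (3,4) (3,1) (3,0) (4,2) (5,2) (2,2) [ray(0,1) blocked at (3,4); ray(-1,0) blocked at (2,2)]
B attacks (4,3): no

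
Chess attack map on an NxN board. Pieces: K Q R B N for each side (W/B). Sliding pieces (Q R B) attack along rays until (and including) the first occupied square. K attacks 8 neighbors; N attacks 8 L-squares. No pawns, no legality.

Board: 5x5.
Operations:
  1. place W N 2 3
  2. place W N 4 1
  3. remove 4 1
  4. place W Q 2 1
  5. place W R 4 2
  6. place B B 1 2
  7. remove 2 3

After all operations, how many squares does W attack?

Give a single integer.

Answer: 15

Derivation:
Op 1: place WN@(2,3)
Op 2: place WN@(4,1)
Op 3: remove (4,1)
Op 4: place WQ@(2,1)
Op 5: place WR@(4,2)
Op 6: place BB@(1,2)
Op 7: remove (2,3)
Per-piece attacks for W:
  WQ@(2,1): attacks (2,2) (2,3) (2,4) (2,0) (3,1) (4,1) (1,1) (0,1) (3,2) (4,3) (3,0) (1,2) (1,0) [ray(-1,1) blocked at (1,2)]
  WR@(4,2): attacks (4,3) (4,4) (4,1) (4,0) (3,2) (2,2) (1,2) [ray(-1,0) blocked at (1,2)]
Union (15 distinct): (0,1) (1,0) (1,1) (1,2) (2,0) (2,2) (2,3) (2,4) (3,0) (3,1) (3,2) (4,0) (4,1) (4,3) (4,4)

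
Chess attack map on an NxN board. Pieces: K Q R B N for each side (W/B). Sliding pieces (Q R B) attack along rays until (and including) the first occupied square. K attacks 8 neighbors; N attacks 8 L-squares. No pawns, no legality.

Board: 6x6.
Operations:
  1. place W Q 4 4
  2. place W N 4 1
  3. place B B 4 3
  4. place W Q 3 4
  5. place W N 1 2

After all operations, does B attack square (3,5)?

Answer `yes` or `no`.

Answer: no

Derivation:
Op 1: place WQ@(4,4)
Op 2: place WN@(4,1)
Op 3: place BB@(4,3)
Op 4: place WQ@(3,4)
Op 5: place WN@(1,2)
Per-piece attacks for B:
  BB@(4,3): attacks (5,4) (5,2) (3,4) (3,2) (2,1) (1,0) [ray(-1,1) blocked at (3,4)]
B attacks (3,5): no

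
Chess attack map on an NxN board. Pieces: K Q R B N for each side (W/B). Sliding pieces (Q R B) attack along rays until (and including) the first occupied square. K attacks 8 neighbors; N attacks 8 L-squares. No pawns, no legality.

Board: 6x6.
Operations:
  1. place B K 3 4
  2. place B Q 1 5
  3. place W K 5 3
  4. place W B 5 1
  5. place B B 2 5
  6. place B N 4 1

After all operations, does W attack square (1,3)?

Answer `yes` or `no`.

Answer: no

Derivation:
Op 1: place BK@(3,4)
Op 2: place BQ@(1,5)
Op 3: place WK@(5,3)
Op 4: place WB@(5,1)
Op 5: place BB@(2,5)
Op 6: place BN@(4,1)
Per-piece attacks for W:
  WB@(5,1): attacks (4,2) (3,3) (2,4) (1,5) (4,0) [ray(-1,1) blocked at (1,5)]
  WK@(5,3): attacks (5,4) (5,2) (4,3) (4,4) (4,2)
W attacks (1,3): no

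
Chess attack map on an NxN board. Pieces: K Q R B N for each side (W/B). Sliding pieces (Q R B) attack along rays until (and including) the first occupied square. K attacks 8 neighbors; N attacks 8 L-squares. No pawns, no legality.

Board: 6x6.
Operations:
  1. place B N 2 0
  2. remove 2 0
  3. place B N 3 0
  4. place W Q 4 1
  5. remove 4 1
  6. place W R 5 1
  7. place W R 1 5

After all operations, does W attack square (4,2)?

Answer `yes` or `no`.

Answer: no

Derivation:
Op 1: place BN@(2,0)
Op 2: remove (2,0)
Op 3: place BN@(3,0)
Op 4: place WQ@(4,1)
Op 5: remove (4,1)
Op 6: place WR@(5,1)
Op 7: place WR@(1,5)
Per-piece attacks for W:
  WR@(1,5): attacks (1,4) (1,3) (1,2) (1,1) (1,0) (2,5) (3,5) (4,5) (5,5) (0,5)
  WR@(5,1): attacks (5,2) (5,3) (5,4) (5,5) (5,0) (4,1) (3,1) (2,1) (1,1) (0,1)
W attacks (4,2): no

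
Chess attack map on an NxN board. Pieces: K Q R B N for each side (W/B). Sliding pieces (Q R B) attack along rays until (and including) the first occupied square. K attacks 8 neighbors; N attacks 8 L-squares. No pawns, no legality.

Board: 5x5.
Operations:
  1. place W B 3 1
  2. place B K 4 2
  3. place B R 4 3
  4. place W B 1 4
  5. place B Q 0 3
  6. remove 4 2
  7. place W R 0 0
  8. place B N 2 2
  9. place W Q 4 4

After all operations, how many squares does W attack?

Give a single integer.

Answer: 17

Derivation:
Op 1: place WB@(3,1)
Op 2: place BK@(4,2)
Op 3: place BR@(4,3)
Op 4: place WB@(1,4)
Op 5: place BQ@(0,3)
Op 6: remove (4,2)
Op 7: place WR@(0,0)
Op 8: place BN@(2,2)
Op 9: place WQ@(4,4)
Per-piece attacks for W:
  WR@(0,0): attacks (0,1) (0,2) (0,3) (1,0) (2,0) (3,0) (4,0) [ray(0,1) blocked at (0,3)]
  WB@(1,4): attacks (2,3) (3,2) (4,1) (0,3) [ray(-1,-1) blocked at (0,3)]
  WB@(3,1): attacks (4,2) (4,0) (2,2) (2,0) [ray(-1,1) blocked at (2,2)]
  WQ@(4,4): attacks (4,3) (3,4) (2,4) (1,4) (3,3) (2,2) [ray(0,-1) blocked at (4,3); ray(-1,0) blocked at (1,4); ray(-1,-1) blocked at (2,2)]
Union (17 distinct): (0,1) (0,2) (0,3) (1,0) (1,4) (2,0) (2,2) (2,3) (2,4) (3,0) (3,2) (3,3) (3,4) (4,0) (4,1) (4,2) (4,3)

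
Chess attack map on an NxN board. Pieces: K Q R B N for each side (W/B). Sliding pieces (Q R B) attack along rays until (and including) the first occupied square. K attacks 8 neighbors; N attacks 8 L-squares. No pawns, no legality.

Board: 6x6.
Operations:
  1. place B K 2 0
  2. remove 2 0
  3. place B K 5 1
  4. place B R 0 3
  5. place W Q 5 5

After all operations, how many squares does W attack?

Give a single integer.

Op 1: place BK@(2,0)
Op 2: remove (2,0)
Op 3: place BK@(5,1)
Op 4: place BR@(0,3)
Op 5: place WQ@(5,5)
Per-piece attacks for W:
  WQ@(5,5): attacks (5,4) (5,3) (5,2) (5,1) (4,5) (3,5) (2,5) (1,5) (0,5) (4,4) (3,3) (2,2) (1,1) (0,0) [ray(0,-1) blocked at (5,1)]
Union (14 distinct): (0,0) (0,5) (1,1) (1,5) (2,2) (2,5) (3,3) (3,5) (4,4) (4,5) (5,1) (5,2) (5,3) (5,4)

Answer: 14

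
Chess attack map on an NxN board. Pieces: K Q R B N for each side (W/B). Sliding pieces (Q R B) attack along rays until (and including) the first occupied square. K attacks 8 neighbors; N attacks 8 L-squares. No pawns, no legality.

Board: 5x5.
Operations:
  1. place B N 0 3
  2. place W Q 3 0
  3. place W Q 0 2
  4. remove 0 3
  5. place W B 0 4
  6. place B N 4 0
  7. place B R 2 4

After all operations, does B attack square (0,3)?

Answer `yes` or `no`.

Op 1: place BN@(0,3)
Op 2: place WQ@(3,0)
Op 3: place WQ@(0,2)
Op 4: remove (0,3)
Op 5: place WB@(0,4)
Op 6: place BN@(4,0)
Op 7: place BR@(2,4)
Per-piece attacks for B:
  BR@(2,4): attacks (2,3) (2,2) (2,1) (2,0) (3,4) (4,4) (1,4) (0,4) [ray(-1,0) blocked at (0,4)]
  BN@(4,0): attacks (3,2) (2,1)
B attacks (0,3): no

Answer: no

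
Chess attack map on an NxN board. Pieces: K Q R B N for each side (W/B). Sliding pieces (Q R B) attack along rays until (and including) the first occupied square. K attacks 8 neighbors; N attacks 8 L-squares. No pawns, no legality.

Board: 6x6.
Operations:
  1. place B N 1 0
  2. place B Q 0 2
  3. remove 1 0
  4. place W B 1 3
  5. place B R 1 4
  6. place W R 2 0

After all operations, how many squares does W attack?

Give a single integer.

Answer: 14

Derivation:
Op 1: place BN@(1,0)
Op 2: place BQ@(0,2)
Op 3: remove (1,0)
Op 4: place WB@(1,3)
Op 5: place BR@(1,4)
Op 6: place WR@(2,0)
Per-piece attacks for W:
  WB@(1,3): attacks (2,4) (3,5) (2,2) (3,1) (4,0) (0,4) (0,2) [ray(-1,-1) blocked at (0,2)]
  WR@(2,0): attacks (2,1) (2,2) (2,3) (2,4) (2,5) (3,0) (4,0) (5,0) (1,0) (0,0)
Union (14 distinct): (0,0) (0,2) (0,4) (1,0) (2,1) (2,2) (2,3) (2,4) (2,5) (3,0) (3,1) (3,5) (4,0) (5,0)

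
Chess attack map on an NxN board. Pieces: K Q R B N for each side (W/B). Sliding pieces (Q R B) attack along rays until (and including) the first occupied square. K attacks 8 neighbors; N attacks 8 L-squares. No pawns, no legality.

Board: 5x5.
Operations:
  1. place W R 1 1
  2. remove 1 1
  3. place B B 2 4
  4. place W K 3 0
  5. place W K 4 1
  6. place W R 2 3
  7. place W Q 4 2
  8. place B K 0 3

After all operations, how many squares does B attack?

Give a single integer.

Op 1: place WR@(1,1)
Op 2: remove (1,1)
Op 3: place BB@(2,4)
Op 4: place WK@(3,0)
Op 5: place WK@(4,1)
Op 6: place WR@(2,3)
Op 7: place WQ@(4,2)
Op 8: place BK@(0,3)
Per-piece attacks for B:
  BK@(0,3): attacks (0,4) (0,2) (1,3) (1,4) (1,2)
  BB@(2,4): attacks (3,3) (4,2) (1,3) (0,2) [ray(1,-1) blocked at (4,2)]
Union (7 distinct): (0,2) (0,4) (1,2) (1,3) (1,4) (3,3) (4,2)

Answer: 7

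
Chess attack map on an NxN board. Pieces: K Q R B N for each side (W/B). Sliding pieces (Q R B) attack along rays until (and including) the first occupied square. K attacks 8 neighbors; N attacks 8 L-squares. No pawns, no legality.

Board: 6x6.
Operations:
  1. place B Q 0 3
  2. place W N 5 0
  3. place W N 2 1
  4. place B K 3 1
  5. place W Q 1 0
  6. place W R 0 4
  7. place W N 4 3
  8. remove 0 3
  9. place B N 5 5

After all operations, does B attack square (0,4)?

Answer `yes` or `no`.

Answer: no

Derivation:
Op 1: place BQ@(0,3)
Op 2: place WN@(5,0)
Op 3: place WN@(2,1)
Op 4: place BK@(3,1)
Op 5: place WQ@(1,0)
Op 6: place WR@(0,4)
Op 7: place WN@(4,3)
Op 8: remove (0,3)
Op 9: place BN@(5,5)
Per-piece attacks for B:
  BK@(3,1): attacks (3,2) (3,0) (4,1) (2,1) (4,2) (4,0) (2,2) (2,0)
  BN@(5,5): attacks (4,3) (3,4)
B attacks (0,4): no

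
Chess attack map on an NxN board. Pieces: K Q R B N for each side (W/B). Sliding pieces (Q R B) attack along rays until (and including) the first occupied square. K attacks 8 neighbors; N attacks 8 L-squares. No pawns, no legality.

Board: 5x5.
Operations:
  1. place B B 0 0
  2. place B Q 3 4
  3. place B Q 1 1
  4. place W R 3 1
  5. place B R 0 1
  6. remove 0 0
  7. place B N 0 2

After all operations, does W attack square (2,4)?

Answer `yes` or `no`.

Op 1: place BB@(0,0)
Op 2: place BQ@(3,4)
Op 3: place BQ@(1,1)
Op 4: place WR@(3,1)
Op 5: place BR@(0,1)
Op 6: remove (0,0)
Op 7: place BN@(0,2)
Per-piece attacks for W:
  WR@(3,1): attacks (3,2) (3,3) (3,4) (3,0) (4,1) (2,1) (1,1) [ray(0,1) blocked at (3,4); ray(-1,0) blocked at (1,1)]
W attacks (2,4): no

Answer: no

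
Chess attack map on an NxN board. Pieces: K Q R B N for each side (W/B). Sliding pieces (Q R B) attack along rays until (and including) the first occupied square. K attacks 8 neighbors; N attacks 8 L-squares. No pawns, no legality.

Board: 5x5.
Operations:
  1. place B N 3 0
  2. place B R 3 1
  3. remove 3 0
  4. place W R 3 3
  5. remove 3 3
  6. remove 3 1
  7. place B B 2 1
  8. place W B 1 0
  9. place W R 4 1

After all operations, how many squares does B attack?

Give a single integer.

Op 1: place BN@(3,0)
Op 2: place BR@(3,1)
Op 3: remove (3,0)
Op 4: place WR@(3,3)
Op 5: remove (3,3)
Op 6: remove (3,1)
Op 7: place BB@(2,1)
Op 8: place WB@(1,0)
Op 9: place WR@(4,1)
Per-piece attacks for B:
  BB@(2,1): attacks (3,2) (4,3) (3,0) (1,2) (0,3) (1,0) [ray(-1,-1) blocked at (1,0)]
Union (6 distinct): (0,3) (1,0) (1,2) (3,0) (3,2) (4,3)

Answer: 6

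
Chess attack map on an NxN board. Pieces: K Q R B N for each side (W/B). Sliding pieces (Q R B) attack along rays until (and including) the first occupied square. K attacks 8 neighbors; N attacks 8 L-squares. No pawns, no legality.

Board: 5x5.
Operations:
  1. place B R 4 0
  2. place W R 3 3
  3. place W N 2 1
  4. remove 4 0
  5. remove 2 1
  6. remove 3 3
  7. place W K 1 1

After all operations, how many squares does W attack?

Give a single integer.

Op 1: place BR@(4,0)
Op 2: place WR@(3,3)
Op 3: place WN@(2,1)
Op 4: remove (4,0)
Op 5: remove (2,1)
Op 6: remove (3,3)
Op 7: place WK@(1,1)
Per-piece attacks for W:
  WK@(1,1): attacks (1,2) (1,0) (2,1) (0,1) (2,2) (2,0) (0,2) (0,0)
Union (8 distinct): (0,0) (0,1) (0,2) (1,0) (1,2) (2,0) (2,1) (2,2)

Answer: 8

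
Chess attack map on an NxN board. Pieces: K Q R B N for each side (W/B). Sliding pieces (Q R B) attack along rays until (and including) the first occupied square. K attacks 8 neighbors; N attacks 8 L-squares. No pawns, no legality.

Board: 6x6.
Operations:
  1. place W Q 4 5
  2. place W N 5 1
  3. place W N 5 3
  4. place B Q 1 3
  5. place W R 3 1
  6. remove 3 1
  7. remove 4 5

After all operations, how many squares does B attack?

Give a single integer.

Answer: 17

Derivation:
Op 1: place WQ@(4,5)
Op 2: place WN@(5,1)
Op 3: place WN@(5,3)
Op 4: place BQ@(1,3)
Op 5: place WR@(3,1)
Op 6: remove (3,1)
Op 7: remove (4,5)
Per-piece attacks for B:
  BQ@(1,3): attacks (1,4) (1,5) (1,2) (1,1) (1,0) (2,3) (3,3) (4,3) (5,3) (0,3) (2,4) (3,5) (2,2) (3,1) (4,0) (0,4) (0,2) [ray(1,0) blocked at (5,3)]
Union (17 distinct): (0,2) (0,3) (0,4) (1,0) (1,1) (1,2) (1,4) (1,5) (2,2) (2,3) (2,4) (3,1) (3,3) (3,5) (4,0) (4,3) (5,3)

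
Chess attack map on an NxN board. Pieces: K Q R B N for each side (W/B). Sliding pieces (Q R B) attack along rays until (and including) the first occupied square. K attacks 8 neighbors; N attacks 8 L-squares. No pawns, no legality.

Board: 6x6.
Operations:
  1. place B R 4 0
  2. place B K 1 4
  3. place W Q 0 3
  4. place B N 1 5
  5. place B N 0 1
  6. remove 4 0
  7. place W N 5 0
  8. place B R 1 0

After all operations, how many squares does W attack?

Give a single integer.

Op 1: place BR@(4,0)
Op 2: place BK@(1,4)
Op 3: place WQ@(0,3)
Op 4: place BN@(1,5)
Op 5: place BN@(0,1)
Op 6: remove (4,0)
Op 7: place WN@(5,0)
Op 8: place BR@(1,0)
Per-piece attacks for W:
  WQ@(0,3): attacks (0,4) (0,5) (0,2) (0,1) (1,3) (2,3) (3,3) (4,3) (5,3) (1,4) (1,2) (2,1) (3,0) [ray(0,-1) blocked at (0,1); ray(1,1) blocked at (1,4)]
  WN@(5,0): attacks (4,2) (3,1)
Union (15 distinct): (0,1) (0,2) (0,4) (0,5) (1,2) (1,3) (1,4) (2,1) (2,3) (3,0) (3,1) (3,3) (4,2) (4,3) (5,3)

Answer: 15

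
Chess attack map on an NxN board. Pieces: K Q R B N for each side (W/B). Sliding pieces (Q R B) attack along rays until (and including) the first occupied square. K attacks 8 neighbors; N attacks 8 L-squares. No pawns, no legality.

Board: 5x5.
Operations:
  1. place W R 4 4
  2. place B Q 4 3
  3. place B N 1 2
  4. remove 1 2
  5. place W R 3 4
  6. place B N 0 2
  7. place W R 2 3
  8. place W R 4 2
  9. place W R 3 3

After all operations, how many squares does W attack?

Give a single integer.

Op 1: place WR@(4,4)
Op 2: place BQ@(4,3)
Op 3: place BN@(1,2)
Op 4: remove (1,2)
Op 5: place WR@(3,4)
Op 6: place BN@(0,2)
Op 7: place WR@(2,3)
Op 8: place WR@(4,2)
Op 9: place WR@(3,3)
Per-piece attacks for W:
  WR@(2,3): attacks (2,4) (2,2) (2,1) (2,0) (3,3) (1,3) (0,3) [ray(1,0) blocked at (3,3)]
  WR@(3,3): attacks (3,4) (3,2) (3,1) (3,0) (4,3) (2,3) [ray(0,1) blocked at (3,4); ray(1,0) blocked at (4,3); ray(-1,0) blocked at (2,3)]
  WR@(3,4): attacks (3,3) (4,4) (2,4) (1,4) (0,4) [ray(0,-1) blocked at (3,3); ray(1,0) blocked at (4,4)]
  WR@(4,2): attacks (4,3) (4,1) (4,0) (3,2) (2,2) (1,2) (0,2) [ray(0,1) blocked at (4,3); ray(-1,0) blocked at (0,2)]
  WR@(4,4): attacks (4,3) (3,4) [ray(0,-1) blocked at (4,3); ray(-1,0) blocked at (3,4)]
Union (20 distinct): (0,2) (0,3) (0,4) (1,2) (1,3) (1,4) (2,0) (2,1) (2,2) (2,3) (2,4) (3,0) (3,1) (3,2) (3,3) (3,4) (4,0) (4,1) (4,3) (4,4)

Answer: 20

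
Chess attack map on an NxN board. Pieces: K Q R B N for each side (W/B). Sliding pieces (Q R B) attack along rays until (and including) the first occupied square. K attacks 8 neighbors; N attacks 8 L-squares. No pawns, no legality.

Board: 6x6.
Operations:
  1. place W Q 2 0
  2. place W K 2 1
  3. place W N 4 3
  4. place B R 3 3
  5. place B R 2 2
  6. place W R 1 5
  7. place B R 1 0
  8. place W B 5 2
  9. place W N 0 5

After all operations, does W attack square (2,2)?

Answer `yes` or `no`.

Answer: yes

Derivation:
Op 1: place WQ@(2,0)
Op 2: place WK@(2,1)
Op 3: place WN@(4,3)
Op 4: place BR@(3,3)
Op 5: place BR@(2,2)
Op 6: place WR@(1,5)
Op 7: place BR@(1,0)
Op 8: place WB@(5,2)
Op 9: place WN@(0,5)
Per-piece attacks for W:
  WN@(0,5): attacks (1,3) (2,4)
  WR@(1,5): attacks (1,4) (1,3) (1,2) (1,1) (1,0) (2,5) (3,5) (4,5) (5,5) (0,5) [ray(0,-1) blocked at (1,0); ray(-1,0) blocked at (0,5)]
  WQ@(2,0): attacks (2,1) (3,0) (4,0) (5,0) (1,0) (3,1) (4,2) (5,3) (1,1) (0,2) [ray(0,1) blocked at (2,1); ray(-1,0) blocked at (1,0)]
  WK@(2,1): attacks (2,2) (2,0) (3,1) (1,1) (3,2) (3,0) (1,2) (1,0)
  WN@(4,3): attacks (5,5) (3,5) (2,4) (5,1) (3,1) (2,2)
  WB@(5,2): attacks (4,3) (4,1) (3,0) [ray(-1,1) blocked at (4,3)]
W attacks (2,2): yes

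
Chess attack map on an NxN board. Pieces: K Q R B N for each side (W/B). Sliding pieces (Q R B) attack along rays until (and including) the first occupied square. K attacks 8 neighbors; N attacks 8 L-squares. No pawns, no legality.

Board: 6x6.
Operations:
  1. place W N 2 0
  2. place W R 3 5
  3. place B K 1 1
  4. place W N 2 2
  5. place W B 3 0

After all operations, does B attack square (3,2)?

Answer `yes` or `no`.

Answer: no

Derivation:
Op 1: place WN@(2,0)
Op 2: place WR@(3,5)
Op 3: place BK@(1,1)
Op 4: place WN@(2,2)
Op 5: place WB@(3,0)
Per-piece attacks for B:
  BK@(1,1): attacks (1,2) (1,0) (2,1) (0,1) (2,2) (2,0) (0,2) (0,0)
B attacks (3,2): no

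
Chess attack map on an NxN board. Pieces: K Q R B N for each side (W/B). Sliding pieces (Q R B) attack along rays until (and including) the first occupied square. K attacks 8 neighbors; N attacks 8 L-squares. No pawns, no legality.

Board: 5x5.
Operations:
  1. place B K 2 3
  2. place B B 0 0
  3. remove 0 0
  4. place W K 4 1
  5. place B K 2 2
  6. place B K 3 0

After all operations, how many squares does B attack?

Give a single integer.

Answer: 15

Derivation:
Op 1: place BK@(2,3)
Op 2: place BB@(0,0)
Op 3: remove (0,0)
Op 4: place WK@(4,1)
Op 5: place BK@(2,2)
Op 6: place BK@(3,0)
Per-piece attacks for B:
  BK@(2,2): attacks (2,3) (2,1) (3,2) (1,2) (3,3) (3,1) (1,3) (1,1)
  BK@(2,3): attacks (2,4) (2,2) (3,3) (1,3) (3,4) (3,2) (1,4) (1,2)
  BK@(3,0): attacks (3,1) (4,0) (2,0) (4,1) (2,1)
Union (15 distinct): (1,1) (1,2) (1,3) (1,4) (2,0) (2,1) (2,2) (2,3) (2,4) (3,1) (3,2) (3,3) (3,4) (4,0) (4,1)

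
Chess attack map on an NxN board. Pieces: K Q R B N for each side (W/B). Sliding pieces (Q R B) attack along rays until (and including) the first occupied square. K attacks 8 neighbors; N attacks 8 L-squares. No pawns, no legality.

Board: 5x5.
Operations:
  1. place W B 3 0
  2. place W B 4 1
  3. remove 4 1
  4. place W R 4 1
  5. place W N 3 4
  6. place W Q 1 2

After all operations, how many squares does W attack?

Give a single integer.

Answer: 20

Derivation:
Op 1: place WB@(3,0)
Op 2: place WB@(4,1)
Op 3: remove (4,1)
Op 4: place WR@(4,1)
Op 5: place WN@(3,4)
Op 6: place WQ@(1,2)
Per-piece attacks for W:
  WQ@(1,2): attacks (1,3) (1,4) (1,1) (1,0) (2,2) (3,2) (4,2) (0,2) (2,3) (3,4) (2,1) (3,0) (0,3) (0,1) [ray(1,1) blocked at (3,4); ray(1,-1) blocked at (3,0)]
  WB@(3,0): attacks (4,1) (2,1) (1,2) [ray(1,1) blocked at (4,1); ray(-1,1) blocked at (1,2)]
  WN@(3,4): attacks (4,2) (2,2) (1,3)
  WR@(4,1): attacks (4,2) (4,3) (4,4) (4,0) (3,1) (2,1) (1,1) (0,1)
Union (20 distinct): (0,1) (0,2) (0,3) (1,0) (1,1) (1,2) (1,3) (1,4) (2,1) (2,2) (2,3) (3,0) (3,1) (3,2) (3,4) (4,0) (4,1) (4,2) (4,3) (4,4)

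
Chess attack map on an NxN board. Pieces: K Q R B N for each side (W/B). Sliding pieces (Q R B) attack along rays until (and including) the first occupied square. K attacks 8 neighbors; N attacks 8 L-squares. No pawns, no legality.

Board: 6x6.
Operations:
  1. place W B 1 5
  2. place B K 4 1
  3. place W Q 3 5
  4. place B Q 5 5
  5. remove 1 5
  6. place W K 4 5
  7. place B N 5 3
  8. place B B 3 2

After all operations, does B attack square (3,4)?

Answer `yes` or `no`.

Op 1: place WB@(1,5)
Op 2: place BK@(4,1)
Op 3: place WQ@(3,5)
Op 4: place BQ@(5,5)
Op 5: remove (1,5)
Op 6: place WK@(4,5)
Op 7: place BN@(5,3)
Op 8: place BB@(3,2)
Per-piece attacks for B:
  BB@(3,2): attacks (4,3) (5,4) (4,1) (2,3) (1,4) (0,5) (2,1) (1,0) [ray(1,-1) blocked at (4,1)]
  BK@(4,1): attacks (4,2) (4,0) (5,1) (3,1) (5,2) (5,0) (3,2) (3,0)
  BN@(5,3): attacks (4,5) (3,4) (4,1) (3,2)
  BQ@(5,5): attacks (5,4) (5,3) (4,5) (4,4) (3,3) (2,2) (1,1) (0,0) [ray(0,-1) blocked at (5,3); ray(-1,0) blocked at (4,5)]
B attacks (3,4): yes

Answer: yes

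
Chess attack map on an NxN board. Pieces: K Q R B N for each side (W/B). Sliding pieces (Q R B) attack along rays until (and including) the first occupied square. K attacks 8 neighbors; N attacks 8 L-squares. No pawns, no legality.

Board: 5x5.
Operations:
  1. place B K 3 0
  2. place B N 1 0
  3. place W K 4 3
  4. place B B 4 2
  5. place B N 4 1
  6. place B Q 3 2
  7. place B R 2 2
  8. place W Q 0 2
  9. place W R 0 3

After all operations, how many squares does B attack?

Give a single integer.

Answer: 18

Derivation:
Op 1: place BK@(3,0)
Op 2: place BN@(1,0)
Op 3: place WK@(4,3)
Op 4: place BB@(4,2)
Op 5: place BN@(4,1)
Op 6: place BQ@(3,2)
Op 7: place BR@(2,2)
Op 8: place WQ@(0,2)
Op 9: place WR@(0,3)
Per-piece attacks for B:
  BN@(1,0): attacks (2,2) (3,1) (0,2)
  BR@(2,2): attacks (2,3) (2,4) (2,1) (2,0) (3,2) (1,2) (0,2) [ray(1,0) blocked at (3,2); ray(-1,0) blocked at (0,2)]
  BK@(3,0): attacks (3,1) (4,0) (2,0) (4,1) (2,1)
  BQ@(3,2): attacks (3,3) (3,4) (3,1) (3,0) (4,2) (2,2) (4,3) (4,1) (2,3) (1,4) (2,1) (1,0) [ray(0,-1) blocked at (3,0); ray(1,0) blocked at (4,2); ray(-1,0) blocked at (2,2); ray(1,1) blocked at (4,3); ray(1,-1) blocked at (4,1); ray(-1,-1) blocked at (1,0)]
  BN@(4,1): attacks (3,3) (2,2) (2,0)
  BB@(4,2): attacks (3,3) (2,4) (3,1) (2,0)
Union (18 distinct): (0,2) (1,0) (1,2) (1,4) (2,0) (2,1) (2,2) (2,3) (2,4) (3,0) (3,1) (3,2) (3,3) (3,4) (4,0) (4,1) (4,2) (4,3)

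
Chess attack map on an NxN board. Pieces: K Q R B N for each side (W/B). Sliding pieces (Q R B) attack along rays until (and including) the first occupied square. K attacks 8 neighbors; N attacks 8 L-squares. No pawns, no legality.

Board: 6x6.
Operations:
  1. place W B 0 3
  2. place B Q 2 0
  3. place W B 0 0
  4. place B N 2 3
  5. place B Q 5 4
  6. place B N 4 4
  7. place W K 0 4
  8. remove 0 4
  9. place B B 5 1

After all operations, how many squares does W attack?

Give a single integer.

Op 1: place WB@(0,3)
Op 2: place BQ@(2,0)
Op 3: place WB@(0,0)
Op 4: place BN@(2,3)
Op 5: place BQ@(5,4)
Op 6: place BN@(4,4)
Op 7: place WK@(0,4)
Op 8: remove (0,4)
Op 9: place BB@(5,1)
Per-piece attacks for W:
  WB@(0,0): attacks (1,1) (2,2) (3,3) (4,4) [ray(1,1) blocked at (4,4)]
  WB@(0,3): attacks (1,4) (2,5) (1,2) (2,1) (3,0)
Union (9 distinct): (1,1) (1,2) (1,4) (2,1) (2,2) (2,5) (3,0) (3,3) (4,4)

Answer: 9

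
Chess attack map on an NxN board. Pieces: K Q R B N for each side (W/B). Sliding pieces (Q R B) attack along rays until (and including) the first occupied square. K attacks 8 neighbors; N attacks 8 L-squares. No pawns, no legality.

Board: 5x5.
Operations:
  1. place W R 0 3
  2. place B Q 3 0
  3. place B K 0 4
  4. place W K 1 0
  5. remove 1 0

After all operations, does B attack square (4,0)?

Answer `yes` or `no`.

Answer: yes

Derivation:
Op 1: place WR@(0,3)
Op 2: place BQ@(3,0)
Op 3: place BK@(0,4)
Op 4: place WK@(1,0)
Op 5: remove (1,0)
Per-piece attacks for B:
  BK@(0,4): attacks (0,3) (1,4) (1,3)
  BQ@(3,0): attacks (3,1) (3,2) (3,3) (3,4) (4,0) (2,0) (1,0) (0,0) (4,1) (2,1) (1,2) (0,3) [ray(-1,1) blocked at (0,3)]
B attacks (4,0): yes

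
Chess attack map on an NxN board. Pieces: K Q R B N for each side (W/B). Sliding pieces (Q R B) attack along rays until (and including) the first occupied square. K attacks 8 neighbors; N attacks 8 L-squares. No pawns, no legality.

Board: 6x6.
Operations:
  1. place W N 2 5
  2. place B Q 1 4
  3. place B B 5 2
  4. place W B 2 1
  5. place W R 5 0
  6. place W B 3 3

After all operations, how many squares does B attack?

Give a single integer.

Op 1: place WN@(2,5)
Op 2: place BQ@(1,4)
Op 3: place BB@(5,2)
Op 4: place WB@(2,1)
Op 5: place WR@(5,0)
Op 6: place WB@(3,3)
Per-piece attacks for B:
  BQ@(1,4): attacks (1,5) (1,3) (1,2) (1,1) (1,0) (2,4) (3,4) (4,4) (5,4) (0,4) (2,5) (2,3) (3,2) (4,1) (5,0) (0,5) (0,3) [ray(1,1) blocked at (2,5); ray(1,-1) blocked at (5,0)]
  BB@(5,2): attacks (4,3) (3,4) (2,5) (4,1) (3,0) [ray(-1,1) blocked at (2,5)]
Union (19 distinct): (0,3) (0,4) (0,5) (1,0) (1,1) (1,2) (1,3) (1,5) (2,3) (2,4) (2,5) (3,0) (3,2) (3,4) (4,1) (4,3) (4,4) (5,0) (5,4)

Answer: 19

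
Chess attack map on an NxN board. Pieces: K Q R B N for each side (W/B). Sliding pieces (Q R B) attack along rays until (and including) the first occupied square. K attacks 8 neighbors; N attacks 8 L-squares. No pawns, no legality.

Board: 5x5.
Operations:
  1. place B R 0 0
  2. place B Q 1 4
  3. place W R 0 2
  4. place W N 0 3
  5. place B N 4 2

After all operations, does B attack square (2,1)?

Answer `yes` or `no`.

Answer: yes

Derivation:
Op 1: place BR@(0,0)
Op 2: place BQ@(1,4)
Op 3: place WR@(0,2)
Op 4: place WN@(0,3)
Op 5: place BN@(4,2)
Per-piece attacks for B:
  BR@(0,0): attacks (0,1) (0,2) (1,0) (2,0) (3,0) (4,0) [ray(0,1) blocked at (0,2)]
  BQ@(1,4): attacks (1,3) (1,2) (1,1) (1,0) (2,4) (3,4) (4,4) (0,4) (2,3) (3,2) (4,1) (0,3) [ray(-1,-1) blocked at (0,3)]
  BN@(4,2): attacks (3,4) (2,3) (3,0) (2,1)
B attacks (2,1): yes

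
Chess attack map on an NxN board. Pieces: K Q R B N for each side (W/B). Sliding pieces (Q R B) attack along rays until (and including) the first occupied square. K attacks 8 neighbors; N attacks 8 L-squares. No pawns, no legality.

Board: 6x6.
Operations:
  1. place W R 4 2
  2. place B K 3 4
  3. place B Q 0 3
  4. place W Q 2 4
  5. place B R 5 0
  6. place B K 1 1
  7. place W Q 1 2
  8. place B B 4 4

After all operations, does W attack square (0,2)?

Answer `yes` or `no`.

Answer: yes

Derivation:
Op 1: place WR@(4,2)
Op 2: place BK@(3,4)
Op 3: place BQ@(0,3)
Op 4: place WQ@(2,4)
Op 5: place BR@(5,0)
Op 6: place BK@(1,1)
Op 7: place WQ@(1,2)
Op 8: place BB@(4,4)
Per-piece attacks for W:
  WQ@(1,2): attacks (1,3) (1,4) (1,5) (1,1) (2,2) (3,2) (4,2) (0,2) (2,3) (3,4) (2,1) (3,0) (0,3) (0,1) [ray(0,-1) blocked at (1,1); ray(1,0) blocked at (4,2); ray(1,1) blocked at (3,4); ray(-1,1) blocked at (0,3)]
  WQ@(2,4): attacks (2,5) (2,3) (2,2) (2,1) (2,0) (3,4) (1,4) (0,4) (3,5) (3,3) (4,2) (1,5) (1,3) (0,2) [ray(1,0) blocked at (3,4); ray(1,-1) blocked at (4,2)]
  WR@(4,2): attacks (4,3) (4,4) (4,1) (4,0) (5,2) (3,2) (2,2) (1,2) [ray(0,1) blocked at (4,4); ray(-1,0) blocked at (1,2)]
W attacks (0,2): yes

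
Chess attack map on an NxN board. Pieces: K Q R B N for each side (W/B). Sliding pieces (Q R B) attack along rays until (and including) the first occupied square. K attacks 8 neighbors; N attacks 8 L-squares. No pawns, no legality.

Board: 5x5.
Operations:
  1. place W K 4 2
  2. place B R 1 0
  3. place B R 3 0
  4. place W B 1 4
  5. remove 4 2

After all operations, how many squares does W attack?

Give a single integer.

Op 1: place WK@(4,2)
Op 2: place BR@(1,0)
Op 3: place BR@(3,0)
Op 4: place WB@(1,4)
Op 5: remove (4,2)
Per-piece attacks for W:
  WB@(1,4): attacks (2,3) (3,2) (4,1) (0,3)
Union (4 distinct): (0,3) (2,3) (3,2) (4,1)

Answer: 4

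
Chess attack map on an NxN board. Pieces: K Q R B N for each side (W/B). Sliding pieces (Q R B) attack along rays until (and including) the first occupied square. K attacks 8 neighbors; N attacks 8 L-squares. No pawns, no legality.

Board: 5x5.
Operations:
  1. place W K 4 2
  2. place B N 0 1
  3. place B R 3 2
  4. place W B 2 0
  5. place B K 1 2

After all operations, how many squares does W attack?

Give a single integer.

Answer: 8

Derivation:
Op 1: place WK@(4,2)
Op 2: place BN@(0,1)
Op 3: place BR@(3,2)
Op 4: place WB@(2,0)
Op 5: place BK@(1,2)
Per-piece attacks for W:
  WB@(2,0): attacks (3,1) (4,2) (1,1) (0,2) [ray(1,1) blocked at (4,2)]
  WK@(4,2): attacks (4,3) (4,1) (3,2) (3,3) (3,1)
Union (8 distinct): (0,2) (1,1) (3,1) (3,2) (3,3) (4,1) (4,2) (4,3)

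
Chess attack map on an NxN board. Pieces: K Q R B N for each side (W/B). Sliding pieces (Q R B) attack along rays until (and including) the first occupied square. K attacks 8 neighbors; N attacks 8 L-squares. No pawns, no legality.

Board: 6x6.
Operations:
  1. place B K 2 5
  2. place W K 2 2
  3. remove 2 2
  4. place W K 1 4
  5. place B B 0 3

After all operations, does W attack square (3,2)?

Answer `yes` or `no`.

Answer: no

Derivation:
Op 1: place BK@(2,5)
Op 2: place WK@(2,2)
Op 3: remove (2,2)
Op 4: place WK@(1,4)
Op 5: place BB@(0,3)
Per-piece attacks for W:
  WK@(1,4): attacks (1,5) (1,3) (2,4) (0,4) (2,5) (2,3) (0,5) (0,3)
W attacks (3,2): no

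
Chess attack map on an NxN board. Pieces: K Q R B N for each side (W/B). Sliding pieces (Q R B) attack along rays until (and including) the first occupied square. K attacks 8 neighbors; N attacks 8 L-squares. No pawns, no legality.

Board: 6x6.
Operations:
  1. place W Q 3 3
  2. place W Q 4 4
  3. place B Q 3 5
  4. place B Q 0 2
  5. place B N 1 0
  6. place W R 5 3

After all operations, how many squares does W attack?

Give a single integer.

Answer: 28

Derivation:
Op 1: place WQ@(3,3)
Op 2: place WQ@(4,4)
Op 3: place BQ@(3,5)
Op 4: place BQ@(0,2)
Op 5: place BN@(1,0)
Op 6: place WR@(5,3)
Per-piece attacks for W:
  WQ@(3,3): attacks (3,4) (3,5) (3,2) (3,1) (3,0) (4,3) (5,3) (2,3) (1,3) (0,3) (4,4) (4,2) (5,1) (2,4) (1,5) (2,2) (1,1) (0,0) [ray(0,1) blocked at (3,5); ray(1,0) blocked at (5,3); ray(1,1) blocked at (4,4)]
  WQ@(4,4): attacks (4,5) (4,3) (4,2) (4,1) (4,0) (5,4) (3,4) (2,4) (1,4) (0,4) (5,5) (5,3) (3,5) (3,3) [ray(1,-1) blocked at (5,3); ray(-1,1) blocked at (3,5); ray(-1,-1) blocked at (3,3)]
  WR@(5,3): attacks (5,4) (5,5) (5,2) (5,1) (5,0) (4,3) (3,3) [ray(-1,0) blocked at (3,3)]
Union (28 distinct): (0,0) (0,3) (0,4) (1,1) (1,3) (1,4) (1,5) (2,2) (2,3) (2,4) (3,0) (3,1) (3,2) (3,3) (3,4) (3,5) (4,0) (4,1) (4,2) (4,3) (4,4) (4,5) (5,0) (5,1) (5,2) (5,3) (5,4) (5,5)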